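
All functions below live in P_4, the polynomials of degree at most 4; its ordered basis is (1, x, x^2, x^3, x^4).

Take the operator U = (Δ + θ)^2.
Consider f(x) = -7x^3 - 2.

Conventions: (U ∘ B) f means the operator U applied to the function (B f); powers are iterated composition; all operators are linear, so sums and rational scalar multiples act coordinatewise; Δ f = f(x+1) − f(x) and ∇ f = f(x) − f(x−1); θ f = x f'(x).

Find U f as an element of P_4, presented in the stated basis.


Δ f = -21x^2 - 21x - 7
θ f = -21x^3
(Δ + θ) f = -21x^3 - 21x^2 - 21x - 7
Δ (Δ + θ) f = -63x^2 - 105x - 63
θ (Δ + θ) f = -63x^3 - 42x^2 - 21x
(Δ + θ) (Δ + θ) f = -63x^3 - 105x^2 - 126x - 63

the result is g(x) = -63x^3 - 105x^2 - 126x - 63


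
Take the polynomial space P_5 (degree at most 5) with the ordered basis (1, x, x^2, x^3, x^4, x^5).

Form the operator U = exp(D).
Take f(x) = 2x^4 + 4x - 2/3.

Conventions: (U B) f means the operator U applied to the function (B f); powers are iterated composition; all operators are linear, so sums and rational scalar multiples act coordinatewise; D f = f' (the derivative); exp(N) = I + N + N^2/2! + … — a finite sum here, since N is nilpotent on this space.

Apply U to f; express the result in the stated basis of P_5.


the result is g(x) = 2x^4 + 8x^3 + 12x^2 + 12x + 16/3

order-1 term: 8x^3 + 4
order-2 term: 12x^2
order-3 term: 8x
order-4 term: 2
the series for exp(D) f terminates at order 4
exp(D) f = 2x^4 + 8x^3 + 12x^2 + 12x + 16/3


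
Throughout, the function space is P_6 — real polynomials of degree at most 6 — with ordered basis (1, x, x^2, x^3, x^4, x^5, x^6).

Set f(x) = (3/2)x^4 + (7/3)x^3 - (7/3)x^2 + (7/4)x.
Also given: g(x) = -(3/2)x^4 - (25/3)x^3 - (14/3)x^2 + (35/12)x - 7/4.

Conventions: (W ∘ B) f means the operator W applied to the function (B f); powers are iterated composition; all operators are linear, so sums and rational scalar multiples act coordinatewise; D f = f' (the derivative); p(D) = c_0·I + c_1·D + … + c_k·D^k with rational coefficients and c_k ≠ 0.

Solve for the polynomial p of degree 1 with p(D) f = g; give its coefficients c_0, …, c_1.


c_0 = -1, c_1 = -1

D^0 f = (3/2)x^4 + (7/3)x^3 - (7/3)x^2 + (7/4)x
D^1 f = 6x^3 + 7x^2 - (14/3)x + 7/4
matching coefficients of g against c_0 f + c_1 Df + … from the top degree down determines the c_i
solution: c_0 = -1, c_1 = -1


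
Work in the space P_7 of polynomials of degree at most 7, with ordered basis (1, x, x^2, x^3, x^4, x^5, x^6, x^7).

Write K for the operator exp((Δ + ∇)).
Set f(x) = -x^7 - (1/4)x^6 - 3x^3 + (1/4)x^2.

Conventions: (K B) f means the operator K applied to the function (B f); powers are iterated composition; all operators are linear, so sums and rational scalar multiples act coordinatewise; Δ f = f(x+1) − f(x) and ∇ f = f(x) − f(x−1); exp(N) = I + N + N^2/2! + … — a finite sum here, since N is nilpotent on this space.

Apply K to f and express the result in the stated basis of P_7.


order-1 term: -14x^6 - 3x^5 - 70x^4 - 10x^3 - 60x^2 - 2x - 8
order-2 term: -84x^5 - 15x^4 - 560x^3 - 60x^2 - 484x - 15
order-3 term: -280x^4 - 40x^3 - 1680x^2 - 120x - 752
order-4 term: -560x^3 - 60x^2 - 2240x - 80
order-5 term: -672x^2 - 48x - 1120
order-6 term: -448x - 16
order-7 term: -128
the series for exp((Δ + ∇)) f terminates at order 7
exp((Δ + ∇)) f = -x^7 - (57/4)x^6 - 87x^5 - 365x^4 - 1173x^3 - (10127/4)x^2 - 3342x - 2119

the result is g(x) = -x^7 - (57/4)x^6 - 87x^5 - 365x^4 - 1173x^3 - (10127/4)x^2 - 3342x - 2119


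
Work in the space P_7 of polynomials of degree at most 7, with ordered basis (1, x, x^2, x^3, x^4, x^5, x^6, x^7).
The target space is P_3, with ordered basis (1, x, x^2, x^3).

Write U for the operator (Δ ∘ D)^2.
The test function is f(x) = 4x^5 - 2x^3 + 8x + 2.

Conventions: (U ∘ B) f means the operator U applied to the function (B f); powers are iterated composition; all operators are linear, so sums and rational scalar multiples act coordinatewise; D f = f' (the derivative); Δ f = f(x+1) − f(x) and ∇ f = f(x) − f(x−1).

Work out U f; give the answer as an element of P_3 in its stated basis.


the result is g(x) = 480x + 480

D f = 20x^4 - 6x^2 + 8
Δ D f = 80x^3 + 120x^2 + 68x + 14
D (Δ ∘ D) f = 240x^2 + 240x + 68
Δ D (Δ ∘ D) f = 480x + 480


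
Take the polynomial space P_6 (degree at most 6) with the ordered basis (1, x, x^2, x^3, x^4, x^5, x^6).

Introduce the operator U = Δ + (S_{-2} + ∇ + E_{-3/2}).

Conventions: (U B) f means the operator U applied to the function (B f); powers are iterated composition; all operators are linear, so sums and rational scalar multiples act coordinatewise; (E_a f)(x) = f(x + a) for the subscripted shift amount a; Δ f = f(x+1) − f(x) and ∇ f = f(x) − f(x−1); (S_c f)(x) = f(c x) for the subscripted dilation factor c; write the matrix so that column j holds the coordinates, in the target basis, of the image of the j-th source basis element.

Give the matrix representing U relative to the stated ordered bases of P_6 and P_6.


the matrix is [[2, 1/2, 9/4, -11/8, 81/16, -179/32, 729/64]; [0, -1, 1, 27/4, -11/2, 405/16, -537/16]; [0, 0, 5, 3/2, 27/2, -55/4, 1215/16]; [0, 0, 0, -7, 2, 45/2, -55/2]; [0, 0, 0, 0, 17, 5/2, 135/4]; [0, 0, 0, 0, 0, -31, 3]; [0, 0, 0, 0, 0, 0, 65]] (rows listed top to bottom)

image of 1: 2
image of x: -x + 1/2
image of x^2: 5x^2 + x + 9/4
image of x^3: -7x^3 + (3/2)x^2 + (27/4)x - 11/8
image of x^4: 17x^4 + 2x^3 + (27/2)x^2 - (11/2)x + 81/16
image of x^5: -31x^5 + (5/2)x^4 + (45/2)x^3 - (55/4)x^2 + (405/16)x - 179/32
image of x^6: 65x^6 + 3x^5 + (135/4)x^4 - (55/2)x^3 + (1215/16)x^2 - (537/16)x + 729/64
each image's coordinates form column j of the matrix


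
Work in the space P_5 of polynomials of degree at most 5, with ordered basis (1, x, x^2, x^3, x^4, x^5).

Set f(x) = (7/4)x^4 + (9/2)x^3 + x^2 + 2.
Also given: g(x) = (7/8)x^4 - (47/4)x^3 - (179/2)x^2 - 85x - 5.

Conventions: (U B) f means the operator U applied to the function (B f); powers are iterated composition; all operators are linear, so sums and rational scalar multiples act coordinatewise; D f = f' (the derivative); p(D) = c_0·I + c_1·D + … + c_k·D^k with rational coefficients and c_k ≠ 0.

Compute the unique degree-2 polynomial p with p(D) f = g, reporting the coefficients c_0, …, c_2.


p(D) = (1/2)·I − 2·D − 3·D^2, i.e. c_0 = 1/2, c_1 = -2, c_2 = -3

D^0 f = (7/4)x^4 + (9/2)x^3 + x^2 + 2
D^1 f = 7x^3 + (27/2)x^2 + 2x
D^2 f = 21x^2 + 27x + 2
matching coefficients of g against c_0 f + c_1 Df + … from the top degree down determines the c_i
solution: c_0 = 1/2, c_1 = -2, c_2 = -3


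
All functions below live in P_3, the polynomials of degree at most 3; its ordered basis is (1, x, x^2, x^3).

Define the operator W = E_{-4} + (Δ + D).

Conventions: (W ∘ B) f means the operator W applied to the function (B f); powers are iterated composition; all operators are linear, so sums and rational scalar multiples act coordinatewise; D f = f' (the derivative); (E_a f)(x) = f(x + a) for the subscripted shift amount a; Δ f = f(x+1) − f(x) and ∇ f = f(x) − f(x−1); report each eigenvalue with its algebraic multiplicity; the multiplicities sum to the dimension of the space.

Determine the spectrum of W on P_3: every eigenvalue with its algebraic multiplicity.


λ = 1 (multiplicity 4)

image of 1: 1
image of x: x - 2
image of x^2: x^2 - 4x + 17
image of x^3: x^3 - 6x^2 + 51x - 63
the matrix is upper triangular; its diagonal is (1, 1, 1, 1)
for a triangular matrix the eigenvalues are the diagonal entries, with algebraic multiplicity their repetition count


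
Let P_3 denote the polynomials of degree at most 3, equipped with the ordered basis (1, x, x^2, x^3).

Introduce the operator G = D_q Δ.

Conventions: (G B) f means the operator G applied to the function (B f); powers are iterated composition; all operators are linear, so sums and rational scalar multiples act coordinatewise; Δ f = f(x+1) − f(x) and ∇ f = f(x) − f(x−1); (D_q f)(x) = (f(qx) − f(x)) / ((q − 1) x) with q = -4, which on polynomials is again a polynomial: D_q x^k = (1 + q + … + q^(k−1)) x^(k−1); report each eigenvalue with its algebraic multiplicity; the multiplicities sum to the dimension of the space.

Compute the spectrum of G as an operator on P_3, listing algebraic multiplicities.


image of 1: 0
image of x: 0
image of x^2: 2
image of x^3: -9x + 3
the matrix is upper triangular; its diagonal is (0, 0, 0, 0)
for a triangular matrix the eigenvalues are the diagonal entries, with algebraic multiplicity their repetition count

λ = 0 (multiplicity 4)


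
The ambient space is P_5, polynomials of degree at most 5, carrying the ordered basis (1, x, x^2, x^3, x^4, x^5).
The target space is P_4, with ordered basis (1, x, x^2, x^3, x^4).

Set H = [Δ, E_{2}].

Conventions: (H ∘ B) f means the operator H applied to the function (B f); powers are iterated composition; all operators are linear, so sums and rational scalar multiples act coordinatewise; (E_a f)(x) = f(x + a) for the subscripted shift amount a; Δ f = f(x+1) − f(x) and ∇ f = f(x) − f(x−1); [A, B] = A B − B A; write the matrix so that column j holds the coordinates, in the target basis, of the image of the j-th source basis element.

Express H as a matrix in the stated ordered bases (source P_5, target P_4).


the matrix is [[0, 0, 0, 0, 0, 0]; [0, 0, 0, 0, 0, 0]; [0, 0, 0, 0, 0, 0]; [0, 0, 0, 0, 0, 0]; [0, 0, 0, 0, 0, 0]] (rows listed top to bottom)

image of 1: 0
image of x: 0
image of x^2: 0
image of x^3: 0
image of x^4: 0
image of x^5: 0
each image's coordinates form column j of the matrix


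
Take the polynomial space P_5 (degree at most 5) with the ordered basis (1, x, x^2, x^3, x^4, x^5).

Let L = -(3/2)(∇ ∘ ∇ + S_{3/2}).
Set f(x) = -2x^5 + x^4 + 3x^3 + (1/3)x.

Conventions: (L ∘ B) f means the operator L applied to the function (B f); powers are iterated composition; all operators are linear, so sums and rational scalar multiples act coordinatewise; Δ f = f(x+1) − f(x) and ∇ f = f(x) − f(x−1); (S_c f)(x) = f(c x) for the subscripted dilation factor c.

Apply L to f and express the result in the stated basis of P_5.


the result is g(x) = (729/32)x^5 - (243/32)x^4 + (717/16)x^3 - 198x^2 + (873/4)x - 84

∇ f = -10x^4 + 24x^3 - 17x^2 + 5x + 1/3
∇ ∇ f = -40x^3 + 132x^2 - 146x + 56
S_{3/2} f = -(243/16)x^5 + (81/16)x^4 + (81/8)x^3 + (1/2)x
(∇ ∘ ∇ + S_{3/2}) f = -(243/16)x^5 + (81/16)x^4 - (239/8)x^3 + 132x^2 - (291/2)x + 56
(-(3/2)(∇ ∘ ∇ + S_{3/2})) f = (729/32)x^5 - (243/32)x^4 + (717/16)x^3 - 198x^2 + (873/4)x - 84


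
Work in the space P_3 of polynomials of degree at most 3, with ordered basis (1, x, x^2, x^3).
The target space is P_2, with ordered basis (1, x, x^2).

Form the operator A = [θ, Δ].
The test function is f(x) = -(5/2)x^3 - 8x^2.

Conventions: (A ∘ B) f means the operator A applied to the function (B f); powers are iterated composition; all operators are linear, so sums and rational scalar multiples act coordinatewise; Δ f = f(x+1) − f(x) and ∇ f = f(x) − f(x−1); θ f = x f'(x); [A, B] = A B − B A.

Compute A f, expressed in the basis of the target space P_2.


the image equals g(x) = (15/2)x^2 + 31x + 47/2

Δ f = -(15/2)x^2 - (47/2)x - 21/2
θ Δ f = -15x^2 - (47/2)x
θ f = -(15/2)x^3 - 16x^2
Δ θ f = -(45/2)x^2 - (109/2)x - 47/2
[θ, Δ] f = (15/2)x^2 + 31x + 47/2


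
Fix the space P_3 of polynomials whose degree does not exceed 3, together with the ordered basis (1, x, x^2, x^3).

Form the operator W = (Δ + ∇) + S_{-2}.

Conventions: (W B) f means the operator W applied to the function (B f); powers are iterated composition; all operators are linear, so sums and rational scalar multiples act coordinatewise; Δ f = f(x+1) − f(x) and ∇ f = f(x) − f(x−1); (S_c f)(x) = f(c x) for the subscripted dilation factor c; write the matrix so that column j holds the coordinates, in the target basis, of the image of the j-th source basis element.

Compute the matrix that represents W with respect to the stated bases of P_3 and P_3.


the matrix is [[1, 2, 0, 2]; [0, -2, 4, 0]; [0, 0, 4, 6]; [0, 0, 0, -8]] (rows listed top to bottom)

image of 1: 1
image of x: -2x + 2
image of x^2: 4x^2 + 4x
image of x^3: -8x^3 + 6x^2 + 2
each image's coordinates form column j of the matrix


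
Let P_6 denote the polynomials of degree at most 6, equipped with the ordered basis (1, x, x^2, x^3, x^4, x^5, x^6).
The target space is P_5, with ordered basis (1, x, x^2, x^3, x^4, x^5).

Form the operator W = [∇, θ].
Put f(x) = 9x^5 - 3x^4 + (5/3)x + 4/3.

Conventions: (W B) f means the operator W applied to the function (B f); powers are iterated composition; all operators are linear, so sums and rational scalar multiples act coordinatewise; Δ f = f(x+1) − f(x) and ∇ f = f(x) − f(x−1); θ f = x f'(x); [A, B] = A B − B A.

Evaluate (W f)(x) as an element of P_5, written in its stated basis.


θ f = 45x^5 - 12x^4 + (5/3)x
∇ θ f = 225x^4 - 498x^3 + 522x^2 - 273x + 176/3
∇ f = 45x^4 - 102x^3 + 108x^2 - 57x + 41/3
θ ∇ f = 180x^4 - 306x^3 + 216x^2 - 57x
[∇, θ] f = 45x^4 - 192x^3 + 306x^2 - 216x + 176/3

the result is g(x) = 45x^4 - 192x^3 + 306x^2 - 216x + 176/3


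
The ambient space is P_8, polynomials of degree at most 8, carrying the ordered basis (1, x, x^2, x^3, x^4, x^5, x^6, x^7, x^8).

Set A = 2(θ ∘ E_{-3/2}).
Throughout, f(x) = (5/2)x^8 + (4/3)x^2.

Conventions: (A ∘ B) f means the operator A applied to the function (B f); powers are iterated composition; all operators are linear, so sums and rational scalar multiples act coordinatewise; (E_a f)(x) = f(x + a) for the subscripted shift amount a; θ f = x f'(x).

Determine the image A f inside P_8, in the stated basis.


E_{-3/2} f = (5/2)x^8 - 30x^7 + (315/2)x^6 - (945/2)x^5 + (14175/16)x^4 - (8505/8)x^3 + (76673/96)x^2 - (11063/32)x + 34341/512
θ E_{-3/2} f = 20x^8 - 210x^7 + 945x^6 - (4725/2)x^5 + (14175/4)x^4 - (25515/8)x^3 + (76673/48)x^2 - (11063/32)x
(2(θ ∘ E_{-3/2})) f = 40x^8 - 420x^7 + 1890x^6 - 4725x^5 + (14175/2)x^4 - (25515/4)x^3 + (76673/24)x^2 - (11063/16)x

the result is g(x) = 40x^8 - 420x^7 + 1890x^6 - 4725x^5 + (14175/2)x^4 - (25515/4)x^3 + (76673/24)x^2 - (11063/16)x


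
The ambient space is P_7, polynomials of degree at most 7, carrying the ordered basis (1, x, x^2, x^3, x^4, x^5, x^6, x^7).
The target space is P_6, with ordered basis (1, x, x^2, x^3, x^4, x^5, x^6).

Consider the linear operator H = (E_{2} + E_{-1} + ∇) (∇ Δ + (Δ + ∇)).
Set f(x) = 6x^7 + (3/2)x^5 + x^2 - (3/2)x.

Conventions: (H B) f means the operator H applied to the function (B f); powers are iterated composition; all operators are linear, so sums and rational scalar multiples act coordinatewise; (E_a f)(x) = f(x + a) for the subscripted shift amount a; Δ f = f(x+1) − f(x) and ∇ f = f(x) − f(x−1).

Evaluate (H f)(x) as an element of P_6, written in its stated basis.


the result is g(x) = 168x^6 + 1512x^5 + 8430x^4 + 27900x^3 + 54024x^2 + 56942x + 25362

Δ f = 42x^6 + 126x^5 + (435/2)x^4 + 225x^3 + 141x^2 + (103/2)x + 7
∇ Δ f = 252x^5 + 450x^3 + 99x + 2
Δ f = 42x^6 + 126x^5 + (435/2)x^4 + 225x^3 + 141x^2 + (103/2)x + 7
∇ f = 42x^6 - 126x^5 + (435/2)x^4 - 225x^3 + 141x^2 - (95/2)x + 5
(Δ + ∇) f = 84x^6 + 435x^4 + 282x^2 + 4x + 12
(∇ Δ + (Δ + ∇)) f = 84x^6 + 252x^5 + 435x^4 + 450x^3 + 282x^2 + 103x + 14
E_{2} (∇ Δ + (Δ + ∇)) f = 84x^6 + 1260x^5 + 7995x^4 + 27450x^3 + 53742x^2 + 56839x + 25348
E_{-1} (∇ Δ + (Δ + ∇)) f = 84x^6 - 252x^5 + 435x^4 - 450x^3 + 282x^2 - 95x + 10
∇ (∇ Δ + (Δ + ∇)) f = 504x^5 + 900x^3 + 198x + 4
(E_{2} + E_{-1} + ∇) (∇ Δ + (Δ + ∇)) f = 168x^6 + 1512x^5 + 8430x^4 + 27900x^3 + 54024x^2 + 56942x + 25362


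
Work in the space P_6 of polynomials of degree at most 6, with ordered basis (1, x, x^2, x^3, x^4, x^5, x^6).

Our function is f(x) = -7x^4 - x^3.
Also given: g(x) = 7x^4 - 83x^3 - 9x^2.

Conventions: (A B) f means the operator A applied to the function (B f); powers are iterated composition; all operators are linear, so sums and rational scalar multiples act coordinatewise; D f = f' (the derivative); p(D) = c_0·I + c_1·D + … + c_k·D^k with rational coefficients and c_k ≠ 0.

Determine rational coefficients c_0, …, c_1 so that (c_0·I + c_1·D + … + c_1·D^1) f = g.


D^0 f = -7x^4 - x^3
D^1 f = -28x^3 - 3x^2
matching coefficients of g against c_0 f + c_1 Df + … from the top degree down determines the c_i
solution: c_0 = -1, c_1 = 3

p(D) = -I + 3·D, i.e. c_0 = -1, c_1 = 3


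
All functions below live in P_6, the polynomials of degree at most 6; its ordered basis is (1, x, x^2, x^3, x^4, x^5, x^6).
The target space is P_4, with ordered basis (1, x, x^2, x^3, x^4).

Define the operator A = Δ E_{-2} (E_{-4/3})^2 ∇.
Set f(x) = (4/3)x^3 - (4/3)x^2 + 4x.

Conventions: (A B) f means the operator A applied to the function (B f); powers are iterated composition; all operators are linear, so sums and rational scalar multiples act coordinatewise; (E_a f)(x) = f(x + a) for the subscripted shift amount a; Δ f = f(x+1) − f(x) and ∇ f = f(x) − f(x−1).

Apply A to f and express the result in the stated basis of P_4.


the result is g(x) = 8x - 40

∇ f = 4x^2 - (20/3)x + 20/3
E_{-4/3} ∇ f = 4x^2 - (52/3)x + 68/3
E_{-4/3} E_{-4/3} ∇ f = 4x^2 - 28x + 476/9
E_{-2} (E_{-4/3})^2 ∇ f = 4x^2 - 44x + 1124/9
Δ E_{-2} (E_{-4/3})^2 ∇ f = 8x - 40


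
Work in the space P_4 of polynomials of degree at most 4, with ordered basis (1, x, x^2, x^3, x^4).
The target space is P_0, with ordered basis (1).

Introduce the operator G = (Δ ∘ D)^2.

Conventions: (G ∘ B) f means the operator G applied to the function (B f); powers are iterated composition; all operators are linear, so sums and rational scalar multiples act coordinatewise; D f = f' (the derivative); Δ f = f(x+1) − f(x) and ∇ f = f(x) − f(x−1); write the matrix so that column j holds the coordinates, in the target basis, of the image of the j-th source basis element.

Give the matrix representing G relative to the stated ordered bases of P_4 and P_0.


the matrix is [[0, 0, 0, 0, 24]] (rows listed top to bottom)

image of 1: 0
image of x: 0
image of x^2: 0
image of x^3: 0
image of x^4: 24
each image's coordinates form column j of the matrix


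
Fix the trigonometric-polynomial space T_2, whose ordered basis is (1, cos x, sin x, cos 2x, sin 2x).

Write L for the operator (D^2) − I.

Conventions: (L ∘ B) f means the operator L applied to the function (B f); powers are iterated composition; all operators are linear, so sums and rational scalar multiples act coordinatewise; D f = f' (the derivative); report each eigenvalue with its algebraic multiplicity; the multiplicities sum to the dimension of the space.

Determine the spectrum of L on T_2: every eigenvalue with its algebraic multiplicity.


λ = -5 (multiplicity 2), λ = -2 (multiplicity 2), λ = -1 (multiplicity 1)

image of 1: -1
image of cos x: -2cos x
image of sin x: -2sin x
image of cos 2x: -5cos 2x
image of sin 2x: -5sin 2x
the matrix is diagonal; its diagonal is (-1, -2, -2, -5, -5)
for a triangular matrix the eigenvalues are the diagonal entries, with algebraic multiplicity their repetition count


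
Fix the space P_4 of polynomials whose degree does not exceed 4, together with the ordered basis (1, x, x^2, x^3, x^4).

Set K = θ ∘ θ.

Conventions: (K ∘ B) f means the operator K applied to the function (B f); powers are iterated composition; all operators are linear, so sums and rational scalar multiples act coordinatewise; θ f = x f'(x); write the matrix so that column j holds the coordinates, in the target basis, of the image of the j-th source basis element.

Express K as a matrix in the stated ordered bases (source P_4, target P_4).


the matrix is [[0, 0, 0, 0, 0]; [0, 1, 0, 0, 0]; [0, 0, 4, 0, 0]; [0, 0, 0, 9, 0]; [0, 0, 0, 0, 16]] (rows listed top to bottom)

image of 1: 0
image of x: x
image of x^2: 4x^2
image of x^3: 9x^3
image of x^4: 16x^4
each image's coordinates form column j of the matrix


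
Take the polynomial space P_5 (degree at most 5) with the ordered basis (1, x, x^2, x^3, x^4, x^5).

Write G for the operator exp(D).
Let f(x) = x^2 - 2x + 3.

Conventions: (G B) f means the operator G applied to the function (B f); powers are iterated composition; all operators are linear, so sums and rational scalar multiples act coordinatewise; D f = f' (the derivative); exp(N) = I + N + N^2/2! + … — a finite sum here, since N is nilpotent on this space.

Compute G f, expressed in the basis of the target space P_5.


the image equals g(x) = x^2 + 2

order-1 term: 2x - 2
order-2 term: 1
the series for exp(D) f terminates at order 2
exp(D) f = x^2 + 2


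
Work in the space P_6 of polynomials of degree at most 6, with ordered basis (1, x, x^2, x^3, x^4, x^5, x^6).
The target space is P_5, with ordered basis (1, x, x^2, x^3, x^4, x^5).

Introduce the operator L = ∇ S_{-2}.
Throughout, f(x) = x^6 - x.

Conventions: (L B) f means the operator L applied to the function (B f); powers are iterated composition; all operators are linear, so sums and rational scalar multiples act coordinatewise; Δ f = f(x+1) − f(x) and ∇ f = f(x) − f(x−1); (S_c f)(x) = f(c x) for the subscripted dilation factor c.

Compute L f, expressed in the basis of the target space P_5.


the image equals g(x) = 384x^5 - 960x^4 + 1280x^3 - 960x^2 + 384x - 62

S_{-2} f = 64x^6 + 2x
∇ S_{-2} f = 384x^5 - 960x^4 + 1280x^3 - 960x^2 + 384x - 62


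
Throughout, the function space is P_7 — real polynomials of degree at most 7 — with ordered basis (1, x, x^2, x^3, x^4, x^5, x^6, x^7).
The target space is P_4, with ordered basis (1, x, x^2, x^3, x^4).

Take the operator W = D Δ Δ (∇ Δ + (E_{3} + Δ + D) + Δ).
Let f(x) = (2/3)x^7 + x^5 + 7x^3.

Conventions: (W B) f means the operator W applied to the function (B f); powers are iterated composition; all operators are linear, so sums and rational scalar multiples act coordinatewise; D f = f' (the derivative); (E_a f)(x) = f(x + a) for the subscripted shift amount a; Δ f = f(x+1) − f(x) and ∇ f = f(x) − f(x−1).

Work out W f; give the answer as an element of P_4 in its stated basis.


Δ f = (14/3)x^6 + 14x^5 + (85/3)x^4 + (100/3)x^3 + 45x^2 + (92/3)x + 26/3
∇ Δ f = 28x^5 + (200/3)x^3 + (184/3)x
E_{3} f = (2/3)x^7 + 14x^6 + 127x^5 + 645x^4 + 1987x^3 + 3735x^2 + 3996x + 1890
Δ f = (14/3)x^6 + 14x^5 + (85/3)x^4 + (100/3)x^3 + 45x^2 + (92/3)x + 26/3
D f = (14/3)x^6 + 5x^4 + 21x^2
(E_{3} + Δ + D) f = (2/3)x^7 + (70/3)x^6 + 141x^5 + (2035/3)x^4 + (6061/3)x^3 + 3801x^2 + (12080/3)x + 5696/3
Δ f = (14/3)x^6 + 14x^5 + (85/3)x^4 + (100/3)x^3 + 45x^2 + (92/3)x + 26/3
(∇ Δ + (E_{3} + Δ + D) + Δ) f = (2/3)x^7 + 28x^6 + 183x^5 + (2120/3)x^4 + (6361/3)x^3 + 3846x^2 + (12356/3)x + 5722/3
Δ (∇ Δ + (E_{3} + Δ + D) + Δ) f = (14/3)x^6 + 182x^5 + (4075/3)x^4 + 5240x^3 + 12865x^2 + (53902/3)x + 33010/3
Δ Δ (∇ Δ + (E_{3} + Δ + D) + Δ) f = 28x^5 + 980x^4 + (22040/3)x^3 + 25760x^2 + (143464/3)x + 112852/3
D Δ Δ (∇ Δ + (E_{3} + Δ + D) + Δ) f = 140x^4 + 3920x^3 + 22040x^2 + 51520x + 143464/3

g(x) = 140x^4 + 3920x^3 + 22040x^2 + 51520x + 143464/3


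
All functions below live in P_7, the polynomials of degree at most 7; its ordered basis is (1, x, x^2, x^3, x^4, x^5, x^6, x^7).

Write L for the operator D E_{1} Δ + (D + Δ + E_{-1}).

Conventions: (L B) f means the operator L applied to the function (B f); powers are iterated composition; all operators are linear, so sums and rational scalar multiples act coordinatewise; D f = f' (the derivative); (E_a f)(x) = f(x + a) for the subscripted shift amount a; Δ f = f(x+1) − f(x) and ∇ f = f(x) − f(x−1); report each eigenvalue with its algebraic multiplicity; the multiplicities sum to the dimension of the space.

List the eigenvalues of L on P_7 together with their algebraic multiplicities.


image of 1: 1
image of x: x + 1
image of x^2: x^2 + 2x + 4
image of x^3: x^3 + 3x^2 + 12x + 9
image of x^4: x^4 + 4x^3 + 24x^2 + 36x + 30
image of x^5: x^5 + 5x^4 + 40x^3 + 90x^2 + 150x + 75
image of x^6: x^6 + 6x^5 + 60x^4 + 180x^3 + 450x^2 + 450x + 188
image of x^7: x^7 + 7x^6 + 84x^5 + 315x^4 + 1050x^3 + 1575x^2 + 1316x + 441
the matrix is upper triangular; its diagonal is (1, 1, 1, 1, 1, 1, 1, 1)
for a triangular matrix the eigenvalues are the diagonal entries, with algebraic multiplicity their repetition count

λ = 1 (multiplicity 8)


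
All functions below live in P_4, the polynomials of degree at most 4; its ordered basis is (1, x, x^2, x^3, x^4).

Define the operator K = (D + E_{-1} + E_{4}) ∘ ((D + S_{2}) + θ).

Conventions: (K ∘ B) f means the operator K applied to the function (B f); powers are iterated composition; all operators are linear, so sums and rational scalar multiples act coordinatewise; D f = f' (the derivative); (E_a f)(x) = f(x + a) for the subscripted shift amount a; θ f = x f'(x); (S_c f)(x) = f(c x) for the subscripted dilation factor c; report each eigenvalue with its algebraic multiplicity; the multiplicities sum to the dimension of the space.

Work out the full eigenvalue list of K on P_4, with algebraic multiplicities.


image of 1: 2
image of x: 6x + 14
image of x^2: 12x^2 + 52x + 110
image of x^3: 22x^3 + 138x^2 + 585x + 744
image of x^4: 40x^4 + 328x^3 + 2088x^2 + 5244x + 5392
the matrix is upper triangular; its diagonal is (2, 6, 12, 22, 40)
for a triangular matrix the eigenvalues are the diagonal entries, with algebraic multiplicity their repetition count

λ = 2 (multiplicity 1), λ = 6 (multiplicity 1), λ = 12 (multiplicity 1), λ = 22 (multiplicity 1), λ = 40 (multiplicity 1)


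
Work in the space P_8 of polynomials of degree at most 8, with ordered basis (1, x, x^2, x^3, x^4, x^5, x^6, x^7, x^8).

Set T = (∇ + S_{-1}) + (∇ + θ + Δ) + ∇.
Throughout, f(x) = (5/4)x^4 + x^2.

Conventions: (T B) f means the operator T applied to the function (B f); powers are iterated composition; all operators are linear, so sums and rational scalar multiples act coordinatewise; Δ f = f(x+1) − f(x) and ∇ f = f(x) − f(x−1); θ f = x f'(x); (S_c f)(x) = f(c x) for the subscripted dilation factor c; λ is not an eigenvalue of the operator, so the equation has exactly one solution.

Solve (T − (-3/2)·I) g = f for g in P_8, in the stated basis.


the result is g(x) = (5/26)x^4 - (80/91)x^3 + (194/63)x^2 - (54032/2457)x + 96338/2457

write g with unknown coordinates in the stated basis and equate coefficients in (T − (-3/2)·I) g = f
solving from the highest basis element down gives g = (5/26)x^4 - (80/91)x^3 + (194/63)x^2 - (54032/2457)x + 96338/2457
check: T g = (25/26)x^4 + (120/91)x^3 - (76/21)x^2 + (27016/819)x - 48169/819
so T g − (-3/2)·g = (5/4)x^4 + x^2 = f ✓


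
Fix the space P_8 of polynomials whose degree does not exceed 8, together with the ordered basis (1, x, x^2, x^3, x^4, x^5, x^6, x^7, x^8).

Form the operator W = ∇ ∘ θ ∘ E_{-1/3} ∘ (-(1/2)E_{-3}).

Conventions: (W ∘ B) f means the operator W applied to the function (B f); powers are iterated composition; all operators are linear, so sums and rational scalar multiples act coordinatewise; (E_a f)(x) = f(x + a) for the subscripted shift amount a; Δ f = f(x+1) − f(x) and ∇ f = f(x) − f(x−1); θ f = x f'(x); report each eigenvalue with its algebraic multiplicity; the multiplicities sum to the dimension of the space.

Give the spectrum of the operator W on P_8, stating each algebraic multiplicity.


λ = 0 (multiplicity 9)

image of 1: 0
image of x: -1/2
image of x^2: -2x + 13/3
image of x^3: -(9/2)x^2 + (49/2)x - 169/6
image of x^4: -8x^3 + 72x^2 - (604/3)x + 4394/27
image of x^5: -(25/2)x^4 + (475/3)x^3 - 725x^2 + (74875/54)x - 142805/162
image of x^6: -18x^5 + 295x^4 - (5680/3)x^3 + (17635/3)x^2 - (233236/27)x + 371293/81
image of x^7: -(49/2)x^6 + (987/2)x^5 - (24535/6)x^4 + (957215/54)x^3 - (251741/6)x^2 + (8174509/162)x - 33787663/1458
image of x^8: -32x^7 + (2296/3)x^6 - 7784x^5 + (1173760/27)x^4 - (11594744/81)x^3 + (7433944/27)x^2 - (205482008/729)x + 250994068/2187
the matrix is upper triangular; its diagonal is (0, 0, 0, 0, 0, 0, 0, 0, 0)
for a triangular matrix the eigenvalues are the diagonal entries, with algebraic multiplicity their repetition count


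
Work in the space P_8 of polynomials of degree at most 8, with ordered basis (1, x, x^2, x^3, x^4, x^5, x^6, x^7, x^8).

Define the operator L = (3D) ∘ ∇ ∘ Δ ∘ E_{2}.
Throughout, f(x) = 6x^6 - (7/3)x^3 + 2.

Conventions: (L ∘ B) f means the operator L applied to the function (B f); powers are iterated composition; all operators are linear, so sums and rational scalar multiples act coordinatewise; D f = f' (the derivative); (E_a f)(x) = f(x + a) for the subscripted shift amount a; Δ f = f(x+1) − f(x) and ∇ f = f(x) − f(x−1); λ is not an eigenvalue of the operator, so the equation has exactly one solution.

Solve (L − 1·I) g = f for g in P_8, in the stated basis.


write g with unknown coordinates in the stated basis and equate coefficients in (L − 1·I) g = f
solving from the highest basis element down gives g = -6x^6 - (6473/3)x^3 - 12960x^2 - 27000x - 58280
check: L g = -2160x^3 - 12960x^2 - 27000x - 58278
so L g − 1·g = 6x^6 - (7/3)x^3 + 2 = f ✓

g(x) = -6x^6 - (6473/3)x^3 - 12960x^2 - 27000x - 58280


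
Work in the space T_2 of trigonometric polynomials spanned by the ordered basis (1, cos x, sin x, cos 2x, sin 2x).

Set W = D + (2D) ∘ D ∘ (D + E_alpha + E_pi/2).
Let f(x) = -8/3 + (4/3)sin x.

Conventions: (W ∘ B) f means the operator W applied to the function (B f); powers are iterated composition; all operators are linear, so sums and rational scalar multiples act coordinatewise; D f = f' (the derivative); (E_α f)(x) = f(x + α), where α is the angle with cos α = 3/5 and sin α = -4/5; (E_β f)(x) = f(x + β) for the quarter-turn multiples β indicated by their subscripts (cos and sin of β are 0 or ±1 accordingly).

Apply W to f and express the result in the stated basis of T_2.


D f = (4/3)cos x
D f = (4/3)cos x
E_alpha f = -8/3 - (16/15)cos x + (4/5)sin x
E_pi/2 f = -8/3 + (4/3)cos x
(D + E_alpha + E_pi/2) f = -16/3 + (8/5)cos x + (4/5)sin x
D (D + E_alpha + E_pi/2) f = (4/5)cos x - (8/5)sin x
D D (D + E_alpha + E_pi/2) f = -(8/5)cos x - (4/5)sin x
(2D) D (D + E_alpha + E_pi/2) f = -(16/5)cos x - (8/5)sin x
(D + (2D) ∘ D ∘ (D + E_alpha + E_pi/2)) f = -(28/15)cos x - (8/5)sin x

the result is g(x) = -(28/15)cos x - (8/5)sin x


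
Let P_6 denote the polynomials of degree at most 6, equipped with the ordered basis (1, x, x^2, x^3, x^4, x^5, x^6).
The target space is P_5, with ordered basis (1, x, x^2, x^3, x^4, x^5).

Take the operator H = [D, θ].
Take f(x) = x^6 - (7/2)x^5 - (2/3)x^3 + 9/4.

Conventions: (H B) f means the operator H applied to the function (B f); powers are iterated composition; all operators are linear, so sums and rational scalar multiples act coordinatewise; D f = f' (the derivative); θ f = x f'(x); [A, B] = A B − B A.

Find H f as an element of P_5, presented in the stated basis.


θ f = 6x^6 - (35/2)x^5 - 2x^3
D θ f = 36x^5 - (175/2)x^4 - 6x^2
D f = 6x^5 - (35/2)x^4 - 2x^2
θ D f = 30x^5 - 70x^4 - 4x^2
[D, θ] f = 6x^5 - (35/2)x^4 - 2x^2

the result is g(x) = 6x^5 - (35/2)x^4 - 2x^2


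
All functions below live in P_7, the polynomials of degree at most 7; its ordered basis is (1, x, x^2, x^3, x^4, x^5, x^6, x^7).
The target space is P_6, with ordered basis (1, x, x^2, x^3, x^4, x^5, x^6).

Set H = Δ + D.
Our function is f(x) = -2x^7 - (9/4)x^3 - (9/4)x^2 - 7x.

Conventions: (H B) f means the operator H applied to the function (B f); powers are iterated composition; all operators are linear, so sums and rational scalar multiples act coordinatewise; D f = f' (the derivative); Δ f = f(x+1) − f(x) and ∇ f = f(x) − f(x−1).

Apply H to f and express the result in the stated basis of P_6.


the result is g(x) = -28x^6 - 42x^5 - 70x^4 - 70x^3 - (111/2)x^2 - (119/4)x - 41/2

Δ f = -14x^6 - 42x^5 - 70x^4 - 70x^3 - (195/4)x^2 - (101/4)x - 27/2
D f = -14x^6 - (27/4)x^2 - (9/2)x - 7
(Δ + D) f = -28x^6 - 42x^5 - 70x^4 - 70x^3 - (111/2)x^2 - (119/4)x - 41/2


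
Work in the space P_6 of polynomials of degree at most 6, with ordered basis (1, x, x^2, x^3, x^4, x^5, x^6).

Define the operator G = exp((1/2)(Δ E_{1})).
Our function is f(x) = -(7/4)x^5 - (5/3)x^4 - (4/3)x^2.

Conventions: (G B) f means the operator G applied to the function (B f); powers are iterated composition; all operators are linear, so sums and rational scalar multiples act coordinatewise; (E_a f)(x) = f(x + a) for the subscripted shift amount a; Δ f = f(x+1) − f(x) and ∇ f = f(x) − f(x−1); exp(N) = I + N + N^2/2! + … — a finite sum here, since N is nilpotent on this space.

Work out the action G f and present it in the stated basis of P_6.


g(x) = -(7/4)x^5 - (145/24)x^4 - (815/24)x^3 - (5839/48)x^2 - (15787/64)x - 92773/384

order-1 term: -(35/8)x^4 - (355/12)x^3 - (305/4)x^2 - (2167/24)x - 333/8
order-2 term: -(35/8)x^3 - (335/8)x^2 - (2165/16)x - 2367/16
order-3 term: -(35/16)x^2 - (985/48)x - 1555/32
order-4 term: -(35/64)x - 325/96
order-5 term: -7/128
the series for exp((1/2)(Δ E_{1})) f terminates at order 5
exp((1/2)(Δ E_{1})) f = -(7/4)x^5 - (145/24)x^4 - (815/24)x^3 - (5839/48)x^2 - (15787/64)x - 92773/384


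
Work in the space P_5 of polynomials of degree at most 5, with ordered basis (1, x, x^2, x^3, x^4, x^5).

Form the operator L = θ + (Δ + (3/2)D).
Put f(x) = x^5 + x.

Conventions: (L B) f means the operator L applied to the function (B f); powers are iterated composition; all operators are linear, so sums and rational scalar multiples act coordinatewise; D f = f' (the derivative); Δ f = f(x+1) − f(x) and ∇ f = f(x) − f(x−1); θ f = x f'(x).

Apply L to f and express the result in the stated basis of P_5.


g(x) = 5x^5 + (25/2)x^4 + 10x^3 + 10x^2 + 6x + 7/2

θ f = 5x^5 + x
Δ f = 5x^4 + 10x^3 + 10x^2 + 5x + 2
D f = 5x^4 + 1
((3/2)D) f = (15/2)x^4 + 3/2
(Δ + (3/2)D) f = (25/2)x^4 + 10x^3 + 10x^2 + 5x + 7/2
(θ + (Δ + (3/2)D)) f = 5x^5 + (25/2)x^4 + 10x^3 + 10x^2 + 6x + 7/2


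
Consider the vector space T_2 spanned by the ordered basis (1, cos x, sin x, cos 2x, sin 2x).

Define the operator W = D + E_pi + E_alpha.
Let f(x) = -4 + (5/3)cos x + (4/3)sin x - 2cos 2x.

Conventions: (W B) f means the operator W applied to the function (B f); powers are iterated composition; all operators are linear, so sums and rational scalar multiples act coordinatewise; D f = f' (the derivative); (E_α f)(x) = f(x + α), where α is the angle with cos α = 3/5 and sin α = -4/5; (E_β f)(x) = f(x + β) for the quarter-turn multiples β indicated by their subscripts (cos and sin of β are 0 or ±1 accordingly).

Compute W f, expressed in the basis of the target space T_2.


D f = (4/3)cos x - (5/3)sin x + 4sin 2x
E_pi f = -4 - (5/3)cos x - (4/3)sin x - 2cos 2x
E_alpha f = -4 - (1/15)cos x + (32/15)sin x + (14/25)cos 2x - (48/25)sin 2x
(D + E_pi + E_alpha) f = -8 - (2/5)cos x - (13/15)sin x - (36/25)cos 2x + (52/25)sin 2x

the image equals g(x) = -8 - (2/5)cos x - (13/15)sin x - (36/25)cos 2x + (52/25)sin 2x


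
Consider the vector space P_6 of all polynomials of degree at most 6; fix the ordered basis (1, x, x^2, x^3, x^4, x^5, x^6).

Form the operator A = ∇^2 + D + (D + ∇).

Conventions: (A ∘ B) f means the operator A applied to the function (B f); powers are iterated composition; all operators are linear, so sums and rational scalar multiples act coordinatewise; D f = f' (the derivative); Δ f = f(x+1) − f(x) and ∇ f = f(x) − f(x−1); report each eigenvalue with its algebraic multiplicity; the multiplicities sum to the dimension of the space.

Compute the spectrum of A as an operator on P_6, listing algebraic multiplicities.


λ = 0 (multiplicity 7)

image of 1: 0
image of x: 3
image of x^2: 6x + 1
image of x^3: 9x^2 + 3x - 5
image of x^4: 12x^3 + 6x^2 - 20x + 13
image of x^5: 15x^4 + 10x^3 - 50x^2 + 65x - 29
image of x^6: 18x^5 + 15x^4 - 100x^3 + 195x^2 - 174x + 61
the matrix is upper triangular; its diagonal is (0, 0, 0, 0, 0, 0, 0)
for a triangular matrix the eigenvalues are the diagonal entries, with algebraic multiplicity their repetition count


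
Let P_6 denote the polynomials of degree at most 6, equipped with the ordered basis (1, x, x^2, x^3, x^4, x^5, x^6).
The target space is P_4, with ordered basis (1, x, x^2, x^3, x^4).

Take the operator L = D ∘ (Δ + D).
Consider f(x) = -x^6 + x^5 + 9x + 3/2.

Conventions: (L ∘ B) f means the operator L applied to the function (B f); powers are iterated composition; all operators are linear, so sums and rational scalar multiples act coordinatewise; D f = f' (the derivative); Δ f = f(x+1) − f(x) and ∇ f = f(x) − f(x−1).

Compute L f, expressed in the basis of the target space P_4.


the result is g(x) = -60x^4 - 20x^3 - 30x^2 - 10x - 1

Δ f = -6x^5 - 10x^4 - 10x^3 - 5x^2 - x + 9
D f = -6x^5 + 5x^4 + 9
(Δ + D) f = -12x^5 - 5x^4 - 10x^3 - 5x^2 - x + 18
D (Δ + D) f = -60x^4 - 20x^3 - 30x^2 - 10x - 1


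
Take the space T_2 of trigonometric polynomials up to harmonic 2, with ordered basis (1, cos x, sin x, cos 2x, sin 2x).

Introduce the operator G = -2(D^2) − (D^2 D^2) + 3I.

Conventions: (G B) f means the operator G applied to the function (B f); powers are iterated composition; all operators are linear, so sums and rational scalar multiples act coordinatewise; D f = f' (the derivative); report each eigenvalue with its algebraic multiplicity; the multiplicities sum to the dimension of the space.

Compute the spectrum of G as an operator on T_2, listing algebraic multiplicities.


image of 1: 3
image of cos x: 4cos x
image of sin x: 4sin x
image of cos 2x: -5cos 2x
image of sin 2x: -5sin 2x
the matrix is diagonal; its diagonal is (3, 4, 4, -5, -5)
for a triangular matrix the eigenvalues are the diagonal entries, with algebraic multiplicity their repetition count

λ = -5 (multiplicity 2), λ = 3 (multiplicity 1), λ = 4 (multiplicity 2)


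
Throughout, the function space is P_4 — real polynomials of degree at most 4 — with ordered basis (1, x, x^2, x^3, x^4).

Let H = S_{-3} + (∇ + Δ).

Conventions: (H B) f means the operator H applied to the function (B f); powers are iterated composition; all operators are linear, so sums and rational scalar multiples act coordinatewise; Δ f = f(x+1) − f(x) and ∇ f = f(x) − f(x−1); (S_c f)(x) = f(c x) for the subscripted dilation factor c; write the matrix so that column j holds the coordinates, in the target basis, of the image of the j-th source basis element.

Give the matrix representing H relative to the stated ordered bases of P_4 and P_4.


image of 1: 1
image of x: -3x + 2
image of x^2: 9x^2 + 4x
image of x^3: -27x^3 + 6x^2 + 2
image of x^4: 81x^4 + 8x^3 + 8x
each image's coordinates form column j of the matrix

the matrix is [[1, 2, 0, 2, 0]; [0, -3, 4, 0, 8]; [0, 0, 9, 6, 0]; [0, 0, 0, -27, 8]; [0, 0, 0, 0, 81]] (rows listed top to bottom)


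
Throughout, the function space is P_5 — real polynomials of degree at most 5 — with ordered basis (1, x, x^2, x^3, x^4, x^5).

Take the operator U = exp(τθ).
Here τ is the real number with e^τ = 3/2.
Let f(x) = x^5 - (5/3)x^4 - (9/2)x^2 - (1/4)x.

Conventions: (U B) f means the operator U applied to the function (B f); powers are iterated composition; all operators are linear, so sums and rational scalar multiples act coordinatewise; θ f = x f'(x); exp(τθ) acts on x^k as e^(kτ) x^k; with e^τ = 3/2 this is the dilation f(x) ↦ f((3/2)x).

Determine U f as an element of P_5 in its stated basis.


the image equals g(x) = (243/32)x^5 - (135/16)x^4 - (81/8)x^2 - (3/8)x

exp(τθ) x^k = e^(kτ) x^k; with e^τ = 3/2 this sends x^k to (3/2)^k x^k
x ↦ 3/2 x
x^2 ↦ 9/4 x^2
x^4 ↦ 81/16 x^4
x^5 ↦ 243/32 x^5
applying this coordinatewise to f: exp(τθ) f = (243/32)x^5 - (135/16)x^4 - (81/8)x^2 - (3/8)x


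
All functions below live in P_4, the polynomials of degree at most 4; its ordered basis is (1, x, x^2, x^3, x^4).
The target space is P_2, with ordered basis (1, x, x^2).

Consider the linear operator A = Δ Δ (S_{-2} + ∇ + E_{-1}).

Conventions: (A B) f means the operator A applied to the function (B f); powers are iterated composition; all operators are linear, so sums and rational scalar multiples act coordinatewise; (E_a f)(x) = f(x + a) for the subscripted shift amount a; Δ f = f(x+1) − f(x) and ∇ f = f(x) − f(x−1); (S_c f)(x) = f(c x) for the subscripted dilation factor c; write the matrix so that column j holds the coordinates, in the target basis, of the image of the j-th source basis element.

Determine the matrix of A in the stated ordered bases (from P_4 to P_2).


image of 1: 0
image of x: 0
image of x^2: 10
image of x^3: -42x - 42
image of x^4: 204x^2 + 408x + 238
each image's coordinates form column j of the matrix

the matrix is [[0, 0, 10, -42, 238]; [0, 0, 0, -42, 408]; [0, 0, 0, 0, 204]] (rows listed top to bottom)
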